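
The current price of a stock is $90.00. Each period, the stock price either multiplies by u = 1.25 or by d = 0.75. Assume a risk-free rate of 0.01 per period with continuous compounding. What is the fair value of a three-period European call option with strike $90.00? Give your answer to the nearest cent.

Risk-neutral probability p = (e^0.01 − 0.75)/(1.25 − 0.75) = 0.2601/0.5000 = 0.5201
Terminal stock prices: S_uuu = 175.8, S_uud = 105.5, S_udd = 63.28, S_ddd = 37.97
Terminal payoffs (S − K): max(85.78, 0) = 85.78, max(15.47, 0) = 15.47, max(-26.72, 0) = 0, max(-52.03, 0) = 0
Node uu (S = 140.6): V_uu = e^(−0.01)·[0.5201·85.7812 + 0.4799·15.4688] = 51.5205
Node ud (S = 84.38): V_ud = e^(−0.01)·[0.5201·15.4688 + 0.4799·0.0000] = 7.9652
Node dd (S = 50.62): V_dd = e^(−0.01)·[0.5201·0.0000 + 0.4799·0.0000] = 0.0000
Node u (S = 112.5): V_u = e^(−0.01)·[0.5201·51.5205 + 0.4799·7.9652] = 30.3137
Node d (S = 67.5): V_d = e^(−0.01)·[0.5201·7.9652 + 0.4799·0.0000] = 4.1015
Node 0 (S = 90): V_0 = e^(−0.01)·[0.5201·30.3137 + 0.4799·4.1015] = 17.5580

$17.56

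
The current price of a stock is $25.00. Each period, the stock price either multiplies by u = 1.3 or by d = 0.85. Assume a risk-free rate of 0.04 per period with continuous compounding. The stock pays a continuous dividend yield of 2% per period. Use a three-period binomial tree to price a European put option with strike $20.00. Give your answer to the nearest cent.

$0.99

Per-period risk-free factor R = e^0.04 = 1.0408; dividend-adjusted growth = e^(0.04−0.02) = 1.0202.
Risk-neutral probability p = (1.0202 − 0.85)/(1.3 − 0.85) = 0.1702/0.4500 = 0.3782
Terminal stock prices: S_uuu = 54.93, S_uud = 35.91, S_udd = 23.48, S_ddd = 15.35
Terminal payoffs (K − S): max(-34.93, 0) = 0, max(-15.91, 0) = 0, max(-3.481, 0) = 0, max(4.647, 0) = 4.647
Node uu (S = 42.25): V_uu = e^(−0.04)·[0.3782·0.0000 + 0.6218·0.0000] = 0.0000
Node ud (S = 27.62): V_ud = e^(−0.04)·[0.3782·0.0000 + 0.6218·0.0000] = 0.0000
Node dd (S = 18.06): V_dd = e^(−0.04)·[0.3782·0.0000 + 0.6218·4.6469] = 2.7760
Node u (S = 32.5): V_u = e^(−0.04)·[0.3782·0.0000 + 0.6218·0.0000] = 0.0000
Node d (S = 21.25): V_d = e^(−0.04)·[0.3782·0.0000 + 0.6218·2.7760] = 1.6584
Node 0 (S = 25): V_0 = e^(−0.04)·[0.3782·0.0000 + 0.6218·1.6584] = 0.9907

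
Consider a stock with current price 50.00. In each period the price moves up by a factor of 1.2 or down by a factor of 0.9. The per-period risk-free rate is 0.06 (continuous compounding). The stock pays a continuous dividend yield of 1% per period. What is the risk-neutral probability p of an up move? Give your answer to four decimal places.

p = 0.5042

Per-period risk-free factor R = e^0.06 = 1.0618; dividend-adjusted growth = e^(0.06−0.01) = 1.0513.
Risk-neutral probability p = (1.0513 − 0.9)/(1.2 − 0.9) = 0.1513/0.3000 = 0.5042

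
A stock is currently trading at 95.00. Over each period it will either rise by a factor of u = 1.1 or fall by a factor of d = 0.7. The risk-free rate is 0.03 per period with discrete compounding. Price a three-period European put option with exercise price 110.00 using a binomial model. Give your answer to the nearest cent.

14.12

Risk-neutral probability p = (1 + 0.03 − 0.7)/(1.1 − 0.7) = 0.3300/0.4000 = 0.8250
Terminal stock prices: S_uuu = 126.4, S_uud = 80.47, S_udd = 51.2, S_ddd = 32.58
Terminal payoffs (K − S): max(-16.45, 0) = 0, max(29.53, 0) = 29.53, max(58.8, 0) = 58.8, max(77.42, 0) = 77.42
Node uu (S = 115): V_uu = 1/1.03·[0.8250·0.0000 + 0.1750·29.5350] = 5.0181
Node ud (S = 73.15): V_ud = 1/1.03·[0.8250·29.5350 + 0.1750·58.7950] = 33.6461
Node dd (S = 46.55): V_dd = 1/1.03·[0.8250·58.7950 + 0.1750·77.4150] = 60.2461
Node u (S = 104.5): V_u = 1/1.03·[0.8250·5.0181 + 0.1750·33.6461] = 9.7359
Node d (S = 66.5): V_d = 1/1.03·[0.8250·33.6461 + 0.1750·60.2461] = 37.1856
Node 0 (S = 95): V_0 = 1/1.03·[0.8250·9.7359 + 0.1750·37.1856] = 14.1161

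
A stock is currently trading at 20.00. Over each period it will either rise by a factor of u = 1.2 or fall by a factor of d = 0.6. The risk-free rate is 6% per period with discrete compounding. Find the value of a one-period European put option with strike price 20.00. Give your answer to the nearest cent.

Risk-neutral probability p = (1 + 0.06 − 0.6)/(1.2 − 0.6) = 0.4600/0.6000 = 0.7667
Terminal stock prices: S_u = 24, S_d = 12
Terminal payoffs (K − S): max(-4, 0) = 0, max(8, 0) = 8
Node 0 (S = 20): V_0 = 1/1.06·[0.7667·0.0000 + 0.2333·8.0000] = 1.7610

1.76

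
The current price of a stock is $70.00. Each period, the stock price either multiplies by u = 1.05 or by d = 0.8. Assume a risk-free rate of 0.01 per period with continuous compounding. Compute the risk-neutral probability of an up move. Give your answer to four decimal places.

Risk-neutral probability p = (e^0.01 − 0.8)/(1.05 − 0.8) = 0.2101/0.2500 = 0.8402

p = 0.8402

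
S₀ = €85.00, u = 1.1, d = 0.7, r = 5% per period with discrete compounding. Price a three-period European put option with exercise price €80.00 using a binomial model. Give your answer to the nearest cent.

Risk-neutral probability p = (1 + 0.05 − 0.7)/(1.1 − 0.7) = 0.3500/0.4000 = 0.8750
Terminal stock prices: S_uuu = 113.1, S_uud = 72, S_udd = 45.81, S_ddd = 29.15
Terminal payoffs (K − S): max(-33.14, 0) = 0, max(8.005, 0) = 8.005, max(34.19, 0) = 34.19, max(50.85, 0) = 50.85
Node uu (S = 102.9): V_uu = 1/1.05·[0.8750·0.0000 + 0.1250·8.0050] = 0.9530
Node ud (S = 65.45): V_ud = 1/1.05·[0.8750·8.0050 + 0.1250·34.1850] = 10.7405
Node dd (S = 41.65): V_dd = 1/1.05·[0.8750·34.1850 + 0.1250·50.8450] = 34.5405
Node u (S = 93.5): V_u = 1/1.05·[0.8750·0.9530 + 0.1250·10.7405] = 2.0728
Node d (S = 59.5): V_d = 1/1.05·[0.8750·10.7405 + 0.1250·34.5405] = 13.0624
Node 0 (S = 85): V_0 = 1/1.05·[0.8750·2.0728 + 0.1250·13.0624] = 3.2824

€3.28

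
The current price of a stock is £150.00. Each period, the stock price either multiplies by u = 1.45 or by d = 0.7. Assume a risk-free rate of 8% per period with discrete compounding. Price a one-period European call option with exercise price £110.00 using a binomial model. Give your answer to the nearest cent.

Risk-neutral probability p = (1 + 0.08 − 0.7)/(1.45 − 0.7) = 0.3800/0.7500 = 0.5067
Terminal stock prices: S_u = 217.5, S_d = 105
Terminal payoffs (S − K): max(107.5, 0) = 107.5, max(-5, 0) = 0
Node 0 (S = 150): V_0 = 1/1.08·[0.5067·107.5000 + 0.4933·0.0000] = 50.4321

£50.43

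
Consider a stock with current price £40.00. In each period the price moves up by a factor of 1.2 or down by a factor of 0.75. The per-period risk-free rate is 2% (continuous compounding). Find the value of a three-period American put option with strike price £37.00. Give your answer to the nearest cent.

Risk-neutral probability p = (e^0.02 − 0.75)/(1.2 − 0.75) = 0.2702/0.4500 = 0.6004
Terminal stock prices: S_uuu = 69.12, S_uud = 43.2, S_udd = 27, S_ddd = 16.88
Terminal payoffs (K − S): max(-32.12, 0) = 0, max(-6.2, 0) = 0, max(10, 0) = 10, max(20.12, 0) = 20.12
Node uu (S = 57.6): continuation = e^(−0.02)·[0.6004·0.0000 + 0.3996·0.0000] = 0.0000; exercise value = 0.0000 ≤ continuation, so V_uu = 0.0000
Node ud (S = 36): continuation = e^(−0.02)·[0.6004·0.0000 + 0.3996·10.0000] = 3.9164; exercise value = 1.0000 ≤ continuation, so V_ud = 3.9164
Node dd (S = 22.5): continuation = e^(−0.02)·[0.6004·10.0000 + 0.3996·20.1250] = 13.7674; exercise value = 14.5000 > continuation, so V_dd = 14.5000 (exercise)
Node u (S = 48): continuation = e^(−0.02)·[0.6004·0.0000 + 0.3996·3.9164] = 1.5338; exercise value = 0.0000 ≤ continuation, so V_u = 1.5338
Node d (S = 30): continuation = e^(−0.02)·[0.6004·3.9164 + 0.3996·14.5000] = 7.9838; exercise value = 7.0000 ≤ continuation, so V_d = 7.9838
Node 0 (S = 40): continuation = e^(−0.02)·[0.6004·1.5338 + 0.3996·7.9838] = 4.0295; exercise value = 0.0000 ≤ continuation, so V_0 = 4.0295

£4.03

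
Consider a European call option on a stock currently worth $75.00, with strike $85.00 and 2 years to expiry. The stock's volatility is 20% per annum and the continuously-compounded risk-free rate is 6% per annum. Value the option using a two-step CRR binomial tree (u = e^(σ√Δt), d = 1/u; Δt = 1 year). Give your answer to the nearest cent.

$8.69

CRR parameters: u = e^(σ√Δt) = e^(0.2·√1) = 1.2214, d = 1/u = 0.8187
Per-period rate: rΔt = 0.06·1 = 0.06, so R = e^0.06 = 1.0618
Risk-neutral probability p = (e^0.06 − 0.8187)/(1.2214 − 0.8187) = 0.2431/0.4027 = 0.6037
Terminal stock prices: S_uu = 111.9, S_ud = 75, S_dd = 50.27
Terminal payoffs (S − K): max(26.89, 0) = 26.89, max(-10, 0) = 0, max(-34.73, 0) = 0
Node u (S = 91.61): V_u = e^(−0.06)·[0.6037·26.8869 + 0.3963·0.0000] = 15.2871
Node d (S = 61.4): V_d = e^(−0.06)·[0.6037·0.0000 + 0.3963·0.0000] = 0.0000
Node 0 (S = 75): V_0 = e^(−0.06)·[0.6037·15.2871 + 0.3963·0.0000] = 8.6919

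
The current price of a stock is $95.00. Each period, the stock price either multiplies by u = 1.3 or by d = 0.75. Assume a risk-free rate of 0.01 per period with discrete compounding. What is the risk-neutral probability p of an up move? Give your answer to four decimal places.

p = 0.4727

Risk-neutral probability p = (1 + 0.01 − 0.75)/(1.3 − 0.75) = 0.2600/0.5500 = 0.4727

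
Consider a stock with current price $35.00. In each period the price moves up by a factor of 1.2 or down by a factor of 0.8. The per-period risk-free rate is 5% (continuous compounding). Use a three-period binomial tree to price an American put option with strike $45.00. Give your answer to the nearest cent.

$10.00

Risk-neutral probability p = (e^0.05 − 0.8)/(1.2 − 0.8) = 0.2513/0.4000 = 0.6282
Terminal stock prices: S_uuu = 60.48, S_uud = 40.32, S_udd = 26.88, S_ddd = 17.92
Terminal payoffs (K − S): max(-15.48, 0) = 0, max(4.68, 0) = 4.68, max(18.12, 0) = 18.12, max(27.08, 0) = 27.08
Node uu (S = 50.4): continuation = e^(−0.05)·[0.6282·0.0000 + 0.3718·4.6800] = 1.6553; exercise value = 0.0000 ≤ continuation, so V_uu = 1.6553
Node ud (S = 33.6): continuation = e^(−0.05)·[0.6282·4.6800 + 0.3718·18.1200] = 9.2053; exercise value = 11.4000 > continuation, so V_ud = 11.4000 (exercise)
Node dd (S = 22.4): continuation = e^(−0.05)·[0.6282·18.1200 + 0.3718·27.0800] = 20.4053; exercise value = 22.6000 > continuation, so V_dd = 22.6000 (exercise)
Node u (S = 42): continuation = e^(−0.05)·[0.6282·1.6553 + 0.3718·11.4000] = 5.0211; exercise value = 3.0000 ≤ continuation, so V_u = 5.0211
Node d (S = 28): continuation = e^(−0.05)·[0.6282·11.4000 + 0.3718·22.6000] = 14.8053; exercise value = 17.0000 > continuation, so V_d = 17.0000 (exercise)
Node 0 (S = 35): continuation = e^(−0.05)·[0.6282·5.0211 + 0.3718·17.0000] = 9.0130; exercise value = 10.0000 > continuation, so V_0 = 10.0000 (exercise)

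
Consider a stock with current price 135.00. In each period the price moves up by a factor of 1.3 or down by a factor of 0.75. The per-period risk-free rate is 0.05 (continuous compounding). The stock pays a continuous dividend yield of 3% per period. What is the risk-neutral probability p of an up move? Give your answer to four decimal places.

p = 0.4913

Per-period risk-free factor R = e^0.05 = 1.0513; dividend-adjusted growth = e^(0.05−0.03) = 1.0202.
Risk-neutral probability p = (1.0202 − 0.75)/(1.3 − 0.75) = 0.2702/0.5500 = 0.4913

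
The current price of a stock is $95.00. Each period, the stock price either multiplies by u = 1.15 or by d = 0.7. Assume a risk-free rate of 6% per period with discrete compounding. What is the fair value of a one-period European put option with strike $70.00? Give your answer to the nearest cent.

$0.66

Risk-neutral probability p = (1 + 0.06 − 0.7)/(1.15 − 0.7) = 0.3600/0.4500 = 0.8000
Terminal stock prices: S_u = 109.2, S_d = 66.5
Terminal payoffs (K − S): max(-39.25, 0) = 0, max(3.5, 0) = 3.5
Node 0 (S = 95): V_0 = 1/1.06·[0.8000·0.0000 + 0.2000·3.5000] = 0.6604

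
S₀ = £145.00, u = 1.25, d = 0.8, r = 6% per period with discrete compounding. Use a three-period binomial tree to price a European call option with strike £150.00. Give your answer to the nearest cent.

£32.67

Risk-neutral probability p = (1 + 0.06 − 0.8)/(1.25 − 0.8) = 0.2600/0.4500 = 0.5778
Terminal stock prices: S_uuu = 283.2, S_uud = 181.2, S_udd = 116, S_ddd = 74.24
Terminal payoffs (S − K): max(133.2, 0) = 133.2, max(31.25, 0) = 31.25, max(-34, 0) = 0, max(-75.76, 0) = 0
Node uu (S = 226.6): V_uu = 1/1.06·[0.5778·133.2031 + 0.4222·31.2500] = 85.0531
Node ud (S = 145): V_ud = 1/1.06·[0.5778·31.2500 + 0.4222·0.0000] = 17.0335
Node dd (S = 92.8): V_dd = 1/1.06·[0.5778·0.0000 + 0.4222·0.0000] = 0.0000
Node u (S = 181.2): V_u = 1/1.06·[0.5778·85.0531 + 0.4222·17.0335] = 53.1450
Node d (S = 116): V_d = 1/1.06·[0.5778·17.0335 + 0.4222·0.0000] = 9.2845
Node 0 (S = 145): V_0 = 1/1.06·[0.5778·53.1450 + 0.4222·9.2845] = 32.6662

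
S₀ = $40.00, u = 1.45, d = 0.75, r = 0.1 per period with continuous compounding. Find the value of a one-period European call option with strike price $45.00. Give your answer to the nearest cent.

$5.97

Risk-neutral probability p = (e^0.1 − 0.75)/(1.45 − 0.75) = 0.3552/0.7000 = 0.5074
Terminal stock prices: S_u = 58, S_d = 30
Terminal payoffs (S − K): max(13, 0) = 13, max(-15, 0) = 0
Node 0 (S = 40): V_0 = e^(−0.1)·[0.5074·13.0000 + 0.4926·0.0000] = 5.9683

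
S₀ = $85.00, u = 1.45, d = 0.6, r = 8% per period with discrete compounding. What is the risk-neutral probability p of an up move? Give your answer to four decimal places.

p = 0.5647

Risk-neutral probability p = (1 + 0.08 − 0.6)/(1.45 − 0.6) = 0.4800/0.8500 = 0.5647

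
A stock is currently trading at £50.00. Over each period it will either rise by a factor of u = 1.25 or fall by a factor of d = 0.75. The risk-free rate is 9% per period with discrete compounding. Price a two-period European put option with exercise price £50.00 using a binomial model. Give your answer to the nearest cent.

£3.03

Risk-neutral probability p = (1 + 0.09 − 0.75)/(1.25 − 0.75) = 0.3400/0.5000 = 0.6800
Terminal stock prices: S_uu = 78.12, S_ud = 46.88, S_dd = 28.12
Terminal payoffs (K − S): max(-28.12, 0) = 0, max(3.125, 0) = 3.125, max(21.88, 0) = 21.88
Node u (S = 62.5): V_u = 1/1.09·[0.6800·0.0000 + 0.3200·3.1250] = 0.9174
Node d (S = 37.5): V_d = 1/1.09·[0.6800·3.1250 + 0.3200·21.8750] = 8.3716
Node 0 (S = 50): V_0 = 1/1.09·[0.6800·0.9174 + 0.3200·8.3716] = 3.0300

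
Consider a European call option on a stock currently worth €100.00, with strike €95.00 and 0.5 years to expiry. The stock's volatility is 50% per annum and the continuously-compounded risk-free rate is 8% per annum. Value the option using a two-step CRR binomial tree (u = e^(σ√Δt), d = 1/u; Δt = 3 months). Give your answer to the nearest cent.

CRR parameters: u = e^(σ√Δt) = e^(0.5·√0.25) = 1.2840, d = 1/u = 0.7788
Per-period rate: rΔt = 0.08·0.25 = 0.02, so R = e^0.02 = 1.0202
Risk-neutral probability p = (e^0.02 − 0.7788)/(1.2840 − 0.7788) = 0.2414/0.5052 = 0.4778
Terminal stock prices: S_uu = 164.9, S_ud = 100, S_dd = 60.65
Terminal payoffs (S − K): max(69.87, 0) = 69.87, max(5, 0) = 5, max(-34.35, 0) = 0
Node u (S = 128.4): V_u = e^(−0.02)·[0.4778·69.8721 + 0.5222·5.0000] = 35.2837
Node d (S = 77.88): V_d = e^(−0.02)·[0.4778·5.0000 + 0.5222·0.0000] = 2.3417
Node 0 (S = 100): V_0 = e^(−0.02)·[0.4778·35.2837 + 0.5222·2.3417] = 17.7236

€17.72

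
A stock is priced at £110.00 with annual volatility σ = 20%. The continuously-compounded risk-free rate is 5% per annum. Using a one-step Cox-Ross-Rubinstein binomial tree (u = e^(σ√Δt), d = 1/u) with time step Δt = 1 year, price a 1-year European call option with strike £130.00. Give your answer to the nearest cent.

CRR parameters: u = e^(σ√Δt) = e^(0.2·√1) = 1.2214, d = 1/u = 0.8187
Per-period rate: rΔt = 0.05·1 = 0.05, so R = e^0.05 = 1.0513
Risk-neutral probability p = (e^0.05 − 0.8187)/(1.2214 − 0.8187) = 0.2325/0.4027 = 0.5775
Terminal stock prices: S_u = 134.4, S_d = 90.06
Terminal payoffs (S − K): max(4.354, 0) = 4.354, max(-39.94, 0) = 0
Node 0 (S = 110): V_0 = e^(−0.05)·[0.5775·4.3543 + 0.4225·0.0000] = 2.3919

£2.39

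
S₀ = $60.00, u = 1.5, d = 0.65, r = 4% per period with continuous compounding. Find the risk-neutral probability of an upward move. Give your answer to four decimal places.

Risk-neutral probability p = (e^0.04 − 0.65)/(1.5 − 0.65) = 0.3908/0.8500 = 0.4598

p = 0.4598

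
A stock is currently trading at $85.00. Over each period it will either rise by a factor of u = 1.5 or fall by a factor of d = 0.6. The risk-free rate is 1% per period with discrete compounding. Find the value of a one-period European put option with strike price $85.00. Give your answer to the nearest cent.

Risk-neutral probability p = (1 + 0.01 − 0.6)/(1.5 − 0.6) = 0.4100/0.9000 = 0.4556
Terminal stock prices: S_u = 127.5, S_d = 51
Terminal payoffs (K − S): max(-42.5, 0) = 0, max(34, 0) = 34
Node 0 (S = 85): V_0 = 1/1.01·[0.4556·0.0000 + 0.5444·34.0000] = 18.3278

$18.33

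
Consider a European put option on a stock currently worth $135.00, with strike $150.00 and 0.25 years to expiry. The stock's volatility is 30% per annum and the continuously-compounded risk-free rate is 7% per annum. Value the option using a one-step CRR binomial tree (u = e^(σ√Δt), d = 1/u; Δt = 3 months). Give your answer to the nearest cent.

$15.90

CRR parameters: u = e^(σ√Δt) = e^(0.3·√0.25) = 1.1618, d = 1/u = 0.8607
Per-period rate: rΔt = 0.07·0.25 = 0.0175, so R = e^0.0175 = 1.0177
Risk-neutral probability p = (e^0.0175 − 0.8607)/(1.1618 − 0.8607) = 0.1569/0.3011 = 0.5212
Terminal stock prices: S_u = 156.8, S_d = 116.2
Terminal payoffs (K − S): max(-6.848, 0) = 0, max(33.8, 0) = 33.8
Node 0 (S = 135): V_0 = e^(−0.0175)·[0.5212·0.0000 + 0.4788·33.8044] = 15.9049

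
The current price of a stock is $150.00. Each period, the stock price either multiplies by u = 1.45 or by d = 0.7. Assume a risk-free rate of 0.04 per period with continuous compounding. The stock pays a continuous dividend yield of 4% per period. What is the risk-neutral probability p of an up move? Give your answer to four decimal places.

p = 0.4000

Per-period risk-free factor R = e^0.04 = 1.0408; dividend-adjusted growth = e^(0.04−0.04) = 1.0000.
Risk-neutral probability p = (1.0000 − 0.7)/(1.45 − 0.7) = 0.3000/0.7500 = 0.4000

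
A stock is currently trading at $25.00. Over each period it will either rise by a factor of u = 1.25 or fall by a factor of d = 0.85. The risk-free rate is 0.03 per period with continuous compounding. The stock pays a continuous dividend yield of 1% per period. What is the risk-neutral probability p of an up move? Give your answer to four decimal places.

Per-period risk-free factor R = e^0.03 = 1.0305; dividend-adjusted growth = e^(0.03−0.01) = 1.0202.
Risk-neutral probability p = (1.0202 − 0.85)/(1.25 − 0.85) = 0.1702/0.4000 = 0.4255

p = 0.4255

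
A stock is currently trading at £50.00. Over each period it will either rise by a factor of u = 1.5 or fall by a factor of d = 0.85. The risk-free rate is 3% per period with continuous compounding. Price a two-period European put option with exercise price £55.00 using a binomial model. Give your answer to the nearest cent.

£9.28

Risk-neutral probability p = (e^0.03 − 0.85)/(1.5 − 0.85) = 0.1805/0.6500 = 0.2776
Terminal stock prices: S_uu = 112.5, S_ud = 63.75, S_dd = 36.12
Terminal payoffs (K − S): max(-57.5, 0) = 0, max(-8.75, 0) = 0, max(18.88, 0) = 18.88
Node u (S = 75): V_u = e^(−0.03)·[0.2776·0.0000 + 0.7224·0.0000] = 0.0000
Node d (S = 42.5): V_d = e^(−0.03)·[0.2776·0.0000 + 0.7224·18.8750] = 13.2319
Node 0 (S = 50): V_0 = e^(−0.03)·[0.2776·0.0000 + 0.7224·13.2319] = 9.2759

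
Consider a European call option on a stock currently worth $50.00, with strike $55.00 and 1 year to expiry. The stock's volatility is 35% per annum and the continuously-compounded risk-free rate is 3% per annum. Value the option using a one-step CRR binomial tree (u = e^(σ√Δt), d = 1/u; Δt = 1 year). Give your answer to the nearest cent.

CRR parameters: u = e^(σ√Δt) = e^(0.35·√1) = 1.4191, d = 1/u = 0.7047
Per-period rate: rΔt = 0.03·1 = 0.03, so R = e^0.03 = 1.0305
Risk-neutral probability p = (e^0.03 − 0.7047)/(1.4191 − 0.7047) = 0.3258/0.7144 = 0.4560
Terminal stock prices: S_u = 70.95, S_d = 35.23
Terminal payoffs (S − K): max(15.95, 0) = 15.95, max(-19.77, 0) = 0
Node 0 (S = 50): V_0 = e^(−0.03)·[0.4560·15.9534 + 0.5440·0.0000] = 7.0599

$7.06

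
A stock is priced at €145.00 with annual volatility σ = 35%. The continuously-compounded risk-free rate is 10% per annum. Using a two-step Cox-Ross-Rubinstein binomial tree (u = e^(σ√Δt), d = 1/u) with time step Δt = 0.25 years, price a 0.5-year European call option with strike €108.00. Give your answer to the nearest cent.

CRR parameters: u = e^(σ√Δt) = e^(0.35·√0.25) = 1.1912, d = 1/u = 0.8395
Per-period rate: rΔt = 0.1·0.25 = 0.025, so R = e^0.025 = 1.0253
Risk-neutral probability p = (e^0.025 − 0.8395)/(1.1912 − 0.8395) = 0.1859/0.3518 = 0.5283
Terminal stock prices: S_uu = 205.8, S_ud = 145, S_dd = 102.2
Terminal payoffs (S − K): max(97.76, 0) = 97.76, max(37, 0) = 37, max(-5.82, 0) = 0
Node u (S = 172.7): V_u = e^(−0.025)·[0.5283·97.7648 + 0.4717·37.0000] = 67.3972
Node d (S = 121.7): V_d = e^(−0.025)·[0.5283·37.0000 + 0.4717·0.0000] = 19.0653
Node 0 (S = 145): V_0 = e^(−0.025)·[0.5283·67.3972 + 0.4717·19.0653] = 43.4990

€43.50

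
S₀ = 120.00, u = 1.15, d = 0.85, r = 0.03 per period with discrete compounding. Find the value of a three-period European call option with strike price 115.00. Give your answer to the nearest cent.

Risk-neutral probability p = (1 + 0.03 − 0.85)/(1.15 − 0.85) = 0.1800/0.3000 = 0.6000
Terminal stock prices: S_uuu = 182.5, S_uud = 134.9, S_udd = 99.7, S_ddd = 73.69
Terminal payoffs (S − K): max(67.5, 0) = 67.5, max(19.89, 0) = 19.89, max(-15.3, 0) = 0, max(-41.31, 0) = 0
Node uu (S = 158.7): V_uu = 1/1.03·[0.6000·67.5050 + 0.4000·19.8950] = 47.0495
Node ud (S = 117.3): V_ud = 1/1.03·[0.6000·19.8950 + 0.4000·0.0000] = 11.5893
Node dd (S = 86.7): V_dd = 1/1.03·[0.6000·0.0000 + 0.4000·0.0000] = 0.0000
Node u (S = 138): V_u = 1/1.03·[0.6000·47.0495 + 0.4000·11.5893] = 31.9082
Node d (S = 102): V_d = 1/1.03·[0.6000·11.5893 + 0.4000·0.0000] = 6.7511
Node 0 (S = 120): V_0 = 1/1.03·[0.6000·31.9082 + 0.4000·6.7511] = 21.2091

21.21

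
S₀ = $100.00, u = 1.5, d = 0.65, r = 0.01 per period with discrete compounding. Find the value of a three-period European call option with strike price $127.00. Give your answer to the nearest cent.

Risk-neutral probability p = (1 + 0.01 − 0.65)/(1.5 − 0.65) = 0.3600/0.8500 = 0.4235
Terminal stock prices: S_uuu = 337.5, S_uud = 146.2, S_udd = 63.38, S_ddd = 27.46
Terminal payoffs (S − K): max(210.5, 0) = 210.5, max(19.25, 0) = 19.25, max(-63.62, 0) = 0, max(-99.54, 0) = 0
Node uu (S = 225): V_uu = 1/1.01·[0.4235·210.5000 + 0.5765·19.2500] = 99.2574
Node ud (S = 97.5): V_ud = 1/1.01·[0.4235·19.2500 + 0.5765·0.0000] = 8.0722
Node dd (S = 42.25): V_dd = 1/1.01·[0.4235·0.0000 + 0.5765·0.0000] = 0.0000
Node u (S = 150): V_u = 1/1.01·[0.4235·99.2574 + 0.5765·8.0722] = 46.2295
Node d (S = 65): V_d = 1/1.01·[0.4235·8.0722 + 0.5765·0.0000] = 3.3850
Node 0 (S = 100): V_0 = 1/1.01·[0.4235·46.2295 + 0.5765·3.3850] = 21.3177

$21.32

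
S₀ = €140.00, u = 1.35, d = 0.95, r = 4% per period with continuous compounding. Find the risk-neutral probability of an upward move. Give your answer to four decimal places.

Risk-neutral probability p = (e^0.04 − 0.95)/(1.35 − 0.95) = 0.0908/0.4000 = 0.2270

p = 0.2270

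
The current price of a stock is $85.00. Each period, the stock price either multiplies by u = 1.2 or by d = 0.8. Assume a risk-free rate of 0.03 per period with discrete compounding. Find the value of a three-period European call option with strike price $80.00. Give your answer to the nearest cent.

$18.55

Risk-neutral probability p = (1 + 0.03 − 0.8)/(1.2 − 0.8) = 0.2300/0.4000 = 0.5750
Terminal stock prices: S_uuu = 146.9, S_uud = 97.92, S_udd = 65.28, S_ddd = 43.52
Terminal payoffs (S − K): max(66.88, 0) = 66.88, max(17.92, 0) = 17.92, max(-14.72, 0) = 0, max(-36.48, 0) = 0
Node uu (S = 122.4): V_uu = 1/1.03·[0.5750·66.8800 + 0.4250·17.9200] = 44.7301
Node ud (S = 81.6): V_ud = 1/1.03·[0.5750·17.9200 + 0.4250·0.0000] = 10.0039
Node dd (S = 54.4): V_dd = 1/1.03·[0.5750·0.0000 + 0.4250·0.0000] = 0.0000
Node u (S = 102): V_u = 1/1.03·[0.5750·44.7301 + 0.4250·10.0039] = 29.0985
Node d (S = 68): V_d = 1/1.03·[0.5750·10.0039 + 0.4250·0.0000] = 5.5847
Node 0 (S = 85): V_0 = 1/1.03·[0.5750·29.0985 + 0.4250·5.5847] = 18.5487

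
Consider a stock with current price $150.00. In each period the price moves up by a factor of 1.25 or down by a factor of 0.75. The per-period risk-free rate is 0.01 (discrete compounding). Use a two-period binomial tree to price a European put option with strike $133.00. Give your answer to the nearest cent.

Risk-neutral probability p = (1 + 0.01 − 0.75)/(1.25 − 0.75) = 0.2600/0.5000 = 0.5200
Terminal stock prices: S_uu = 234.4, S_ud = 140.6, S_dd = 84.38
Terminal payoffs (K − S): max(-101.4, 0) = 0, max(-7.625, 0) = 0, max(48.62, 0) = 48.62
Node u (S = 187.5): V_u = 1/1.01·[0.5200·0.0000 + 0.4800·0.0000] = 0.0000
Node d (S = 112.5): V_d = 1/1.01·[0.5200·0.0000 + 0.4800·48.6250] = 23.1089
Node 0 (S = 150): V_0 = 1/1.01·[0.5200·0.0000 + 0.4800·23.1089] = 10.9825

$10.98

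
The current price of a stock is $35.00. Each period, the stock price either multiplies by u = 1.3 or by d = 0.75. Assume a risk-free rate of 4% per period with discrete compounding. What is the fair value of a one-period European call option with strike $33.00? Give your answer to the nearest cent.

$6.34

Risk-neutral probability p = (1 + 0.04 − 0.75)/(1.3 − 0.75) = 0.2900/0.5500 = 0.5273
Terminal stock prices: S_u = 45.5, S_d = 26.25
Terminal payoffs (S − K): max(12.5, 0) = 12.5, max(-6.75, 0) = 0
Node 0 (S = 35): V_0 = 1/1.04·[0.5273·12.5000 + 0.4727·0.0000] = 6.3374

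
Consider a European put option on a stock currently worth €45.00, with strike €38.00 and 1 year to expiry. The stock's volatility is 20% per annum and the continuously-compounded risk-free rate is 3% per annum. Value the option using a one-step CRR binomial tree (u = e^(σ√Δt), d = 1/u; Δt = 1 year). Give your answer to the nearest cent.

CRR parameters: u = e^(σ√Δt) = e^(0.2·√1) = 1.2214, d = 1/u = 0.8187
Per-period rate: rΔt = 0.03·1 = 0.03, so R = e^0.03 = 1.0305
Risk-neutral probability p = (e^0.03 − 0.8187)/(1.2214 − 0.8187) = 0.2117/0.4027 = 0.5258
Terminal stock prices: S_u = 54.96, S_d = 36.84
Terminal payoffs (K − S): max(-16.96, 0) = 0, max(1.157, 0) = 1.157
Node 0 (S = 45): V_0 = e^(−0.03)·[0.5258·0.0000 + 0.4742·1.1571] = 0.5325

€0.53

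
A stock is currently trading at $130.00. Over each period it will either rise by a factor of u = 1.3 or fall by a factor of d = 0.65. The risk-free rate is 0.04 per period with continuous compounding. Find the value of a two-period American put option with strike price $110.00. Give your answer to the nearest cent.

Risk-neutral probability p = (e^0.04 − 0.65)/(1.3 − 0.65) = 0.3908/0.6500 = 0.6012
Terminal stock prices: S_uu = 219.7, S_ud = 109.9, S_dd = 54.93
Terminal payoffs (K − S): max(-109.7, 0) = 0, max(0.15, 0) = 0.15, max(55.07, 0) = 55.07
Node u (S = 169): continuation = e^(−0.04)·[0.6012·0.0000 + 0.3988·0.1500] = 0.0575; exercise value = 0.0000 ≤ continuation, so V_u = 0.0575
Node d (S = 84.5): continuation = e^(−0.04)·[0.6012·0.1500 + 0.3988·55.0750] = 21.1868; exercise value = 25.5000 > continuation, so V_d = 25.5000 (exercise)
Node 0 (S = 130): continuation = e^(−0.04)·[0.6012·0.0575 + 0.3988·25.5000] = 9.8027; exercise value = 0.0000 ≤ continuation, so V_0 = 9.8027

$9.80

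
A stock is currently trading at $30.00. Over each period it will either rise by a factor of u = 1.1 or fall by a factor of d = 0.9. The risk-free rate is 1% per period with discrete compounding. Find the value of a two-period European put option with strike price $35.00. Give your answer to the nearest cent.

Risk-neutral probability p = (1 + 0.01 − 0.9)/(1.1 − 0.9) = 0.1100/0.2000 = 0.5500
Terminal stock prices: S_uu = 36.3, S_ud = 29.7, S_dd = 24.3
Terminal payoffs (K − S): max(-1.3, 0) = 0, max(5.3, 0) = 5.3, max(10.7, 0) = 10.7
Node u (S = 33): V_u = 1/1.01·[0.5500·0.0000 + 0.4500·5.3000] = 2.3614
Node d (S = 27): V_d = 1/1.01·[0.5500·5.3000 + 0.4500·10.7000] = 7.6535
Node 0 (S = 30): V_0 = 1/1.01·[0.5500·2.3614 + 0.4500·7.6535] = 4.6959

$4.70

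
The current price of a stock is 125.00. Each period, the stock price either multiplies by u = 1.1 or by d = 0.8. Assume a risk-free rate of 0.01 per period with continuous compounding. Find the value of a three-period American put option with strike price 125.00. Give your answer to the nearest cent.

11.08

Risk-neutral probability p = (e^0.01 − 0.8)/(1.1 − 0.8) = 0.2101/0.3000 = 0.7002
Terminal stock prices: S_uuu = 166.4, S_uud = 121, S_udd = 88, S_ddd = 64
Terminal payoffs (K − S): max(-41.38, 0) = 0, max(4, 0) = 4, max(37, 0) = 37, max(61, 0) = 61
Node uu (S = 151.3): continuation = e^(−0.01)·[0.7002·0.0000 + 0.2998·4.0000] = 1.1874; exercise value = 0.0000 ≤ continuation, so V_uu = 1.1874
Node ud (S = 110): continuation = e^(−0.01)·[0.7002·4.0000 + 0.2998·37.0000] = 13.7562; exercise value = 15.0000 > continuation, so V_ud = 15.0000 (exercise)
Node dd (S = 80): continuation = e^(−0.01)·[0.7002·37.0000 + 0.2998·61.0000] = 43.7562; exercise value = 45.0000 > continuation, so V_dd = 45.0000 (exercise)
Node u (S = 137.5): continuation = e^(−0.01)·[0.7002·1.1874 + 0.2998·15.0000] = 5.2758; exercise value = 0.0000 ≤ continuation, so V_u = 5.2758
Node d (S = 100): continuation = e^(−0.01)·[0.7002·15.0000 + 0.2998·45.0000] = 23.7562; exercise value = 25.0000 > continuation, so V_d = 25.0000 (exercise)
Node 0 (S = 125): continuation = e^(−0.01)·[0.7002·5.2758 + 0.2998·25.0000] = 11.0785; exercise value = 0.0000 ≤ continuation, so V_0 = 11.0785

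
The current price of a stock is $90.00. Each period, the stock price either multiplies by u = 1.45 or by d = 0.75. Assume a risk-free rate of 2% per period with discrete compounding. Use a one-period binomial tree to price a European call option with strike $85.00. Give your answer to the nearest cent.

$17.21

Risk-neutral probability p = (1 + 0.02 − 0.75)/(1.45 − 0.75) = 0.2700/0.7000 = 0.3857
Terminal stock prices: S_u = 130.5, S_d = 67.5
Terminal payoffs (S − K): max(45.5, 0) = 45.5, max(-17.5, 0) = 0
Node 0 (S = 90): V_0 = 1/1.02·[0.3857·45.5000 + 0.6143·0.0000] = 17.2059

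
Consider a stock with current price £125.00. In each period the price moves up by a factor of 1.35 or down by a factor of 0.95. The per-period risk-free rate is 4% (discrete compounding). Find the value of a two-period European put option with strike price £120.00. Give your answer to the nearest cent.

£3.99

Risk-neutral probability p = (1 + 0.04 − 0.95)/(1.35 − 0.95) = 0.0900/0.4000 = 0.2250
Terminal stock prices: S_uu = 227.8, S_ud = 160.3, S_dd = 112.8
Terminal payoffs (K − S): max(-107.8, 0) = 0, max(-40.31, 0) = 0, max(7.188, 0) = 7.188
Node u (S = 168.8): V_u = 1/1.04·[0.2250·0.0000 + 0.7750·0.0000] = 0.0000
Node d (S = 118.8): V_d = 1/1.04·[0.2250·0.0000 + 0.7750·7.1875] = 5.3561
Node 0 (S = 125): V_0 = 1/1.04·[0.2250·0.0000 + 0.7750·5.3561] = 3.9913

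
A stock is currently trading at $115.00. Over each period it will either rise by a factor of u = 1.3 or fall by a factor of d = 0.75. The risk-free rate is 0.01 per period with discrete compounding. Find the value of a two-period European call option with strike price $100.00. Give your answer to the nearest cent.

$26.59

Risk-neutral probability p = (1 + 0.01 − 0.75)/(1.3 − 0.75) = 0.2600/0.5500 = 0.4727
Terminal stock prices: S_uu = 194.4, S_ud = 112.1, S_dd = 64.69
Terminal payoffs (S − K): max(94.35, 0) = 94.35, max(12.12, 0) = 12.12, max(-35.31, 0) = 0
Node u (S = 149.5): V_u = 1/1.01·[0.4727·94.3500 + 0.5273·12.1250] = 50.4901
Node d (S = 86.25): V_d = 1/1.01·[0.4727·12.1250 + 0.5273·0.0000] = 5.6751
Node 0 (S = 115): V_0 = 1/1.01·[0.4727·50.4901 + 0.5273·5.6751] = 26.5944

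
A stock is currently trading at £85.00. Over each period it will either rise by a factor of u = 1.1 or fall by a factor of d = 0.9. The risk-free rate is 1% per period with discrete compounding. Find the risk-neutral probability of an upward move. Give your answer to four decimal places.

Risk-neutral probability p = (1 + 0.01 − 0.9)/(1.1 − 0.9) = 0.1100/0.2000 = 0.5500

p = 0.5500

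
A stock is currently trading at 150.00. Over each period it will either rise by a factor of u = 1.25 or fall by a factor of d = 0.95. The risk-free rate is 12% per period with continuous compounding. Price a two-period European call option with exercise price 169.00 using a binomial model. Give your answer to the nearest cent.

21.47

Risk-neutral probability p = (e^0.12 − 0.95)/(1.25 − 0.95) = 0.1775/0.3000 = 0.5917
Terminal stock prices: S_uu = 234.4, S_ud = 178.1, S_dd = 135.4
Terminal payoffs (S − K): max(65.38, 0) = 65.38, max(9.125, 0) = 9.125, max(-33.62, 0) = 0
Node u (S = 187.5): V_u = e^(−0.12)·[0.5917·65.3750 + 0.4083·9.1250] = 37.6104
Node d (S = 142.5): V_d = e^(−0.12)·[0.5917·9.1250 + 0.4083·0.0000] = 4.7884
Node 0 (S = 150): V_0 = e^(−0.12)·[0.5917·37.6104 + 0.4083·4.7884] = 21.4703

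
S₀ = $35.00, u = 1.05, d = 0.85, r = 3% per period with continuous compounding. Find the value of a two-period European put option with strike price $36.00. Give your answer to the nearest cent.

$0.89

Risk-neutral probability p = (e^0.03 − 0.85)/(1.05 − 0.85) = 0.1805/0.2000 = 0.9023
Terminal stock prices: S_uu = 38.59, S_ud = 31.24, S_dd = 25.29
Terminal payoffs (K − S): max(-2.587, 0) = 0, max(4.762, 0) = 4.762, max(10.71, 0) = 10.71
Node u (S = 36.75): V_u = e^(−0.03)·[0.9023·0.0000 + 0.0977·4.7625] = 0.4517
Node d (S = 29.75): V_d = e^(−0.03)·[0.9023·4.7625 + 0.0977·10.7125] = 5.1860
Node 0 (S = 35): V_0 = e^(−0.03)·[0.9023·0.4517 + 0.0977·5.1860] = 0.8873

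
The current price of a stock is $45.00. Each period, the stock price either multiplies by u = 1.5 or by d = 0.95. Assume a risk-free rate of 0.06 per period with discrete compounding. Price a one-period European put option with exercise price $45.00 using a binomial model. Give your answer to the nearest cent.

Risk-neutral probability p = (1 + 0.06 − 0.95)/(1.5 − 0.95) = 0.1100/0.5500 = 0.2000
Terminal stock prices: S_u = 67.5, S_d = 42.75
Terminal payoffs (K − S): max(-22.5, 0) = 0, max(2.25, 0) = 2.25
Node 0 (S = 45): V_0 = 1/1.06·[0.2000·0.0000 + 0.8000·2.2500] = 1.6981

$1.70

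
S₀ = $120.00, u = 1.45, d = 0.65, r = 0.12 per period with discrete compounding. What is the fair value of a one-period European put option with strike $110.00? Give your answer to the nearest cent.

Risk-neutral probability p = (1 + 0.12 − 0.65)/(1.45 − 0.65) = 0.4700/0.8000 = 0.5875
Terminal stock prices: S_u = 174, S_d = 78
Terminal payoffs (K − S): max(-64, 0) = 0, max(32, 0) = 32
Node 0 (S = 120): V_0 = 1/1.12·[0.5875·0.0000 + 0.4125·32.0000] = 11.7857

$11.79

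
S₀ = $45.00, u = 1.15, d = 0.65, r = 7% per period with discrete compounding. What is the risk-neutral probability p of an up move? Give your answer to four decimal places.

p = 0.8400

Risk-neutral probability p = (1 + 0.07 − 0.65)/(1.15 − 0.65) = 0.4200/0.5000 = 0.8400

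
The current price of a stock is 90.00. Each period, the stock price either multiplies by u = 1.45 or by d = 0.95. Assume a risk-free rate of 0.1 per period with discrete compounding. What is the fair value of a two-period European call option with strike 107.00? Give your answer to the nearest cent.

Risk-neutral probability p = (1 + 0.1 − 0.95)/(1.45 − 0.95) = 0.1500/0.5000 = 0.3000
Terminal stock prices: S_uu = 189.2, S_ud = 124, S_dd = 81.22
Terminal payoffs (S − K): max(82.22, 0) = 82.22, max(16.97, 0) = 16.97, max(-25.78, 0) = 0
Node u (S = 130.5): V_u = 1/1.1·[0.3000·82.2250 + 0.7000·16.9750] = 33.2273
Node d (S = 85.5): V_d = 1/1.1·[0.3000·16.9750 + 0.7000·0.0000] = 4.6295
Node 0 (S = 90): V_0 = 1/1.1·[0.3000·33.2273 + 0.7000·4.6295] = 12.0081

12.01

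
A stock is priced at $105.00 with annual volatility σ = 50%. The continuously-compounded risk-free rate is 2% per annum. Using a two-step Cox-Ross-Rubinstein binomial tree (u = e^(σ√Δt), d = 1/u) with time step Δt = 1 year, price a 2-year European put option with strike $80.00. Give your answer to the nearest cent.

CRR parameters: u = e^(σ√Δt) = e^(0.5·√1) = 1.6487, d = 1/u = 0.6065
Per-period rate: rΔt = 0.02·1 = 0.02, so R = e^0.02 = 1.0202
Risk-neutral probability p = (e^0.02 − 0.6065)/(1.6487 − 0.6065) = 0.4137/1.0422 = 0.3969
Terminal stock prices: S_uu = 285.4, S_ud = 105, S_dd = 38.63
Terminal payoffs (K − S): max(-205.4, 0) = 0, max(-25, 0) = 0, max(41.37, 0) = 41.37
Node u (S = 173.1): V_u = e^(−0.02)·[0.3969·0.0000 + 0.6031·0.0000] = 0.0000
Node d (S = 63.69): V_d = e^(−0.02)·[0.3969·0.0000 + 0.6031·41.3727] = 24.4568
Node 0 (S = 105): V_0 = e^(−0.02)·[0.3969·0.0000 + 0.6031·24.4568] = 14.4572

$14.46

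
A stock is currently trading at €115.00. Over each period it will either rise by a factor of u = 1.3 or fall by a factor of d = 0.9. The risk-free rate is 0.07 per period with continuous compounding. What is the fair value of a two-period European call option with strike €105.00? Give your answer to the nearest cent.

Risk-neutral probability p = (e^0.07 − 0.9)/(1.3 − 0.9) = 0.1725/0.4000 = 0.4313
Terminal stock prices: S_uu = 194.4, S_ud = 134.6, S_dd = 93.15
Terminal payoffs (S − K): max(89.35, 0) = 89.35, max(29.55, 0) = 29.55, max(-11.85, 0) = 0
Node u (S = 149.5): V_u = e^(−0.07)·[0.4313·89.3500 + 0.5687·29.5500] = 51.5986
Node d (S = 103.5): V_d = e^(−0.07)·[0.4313·29.5500 + 0.5687·0.0000] = 11.8825
Node 0 (S = 115): V_0 = e^(−0.07)·[0.4313·51.5986 + 0.5687·11.8825] = 27.0496

€27.05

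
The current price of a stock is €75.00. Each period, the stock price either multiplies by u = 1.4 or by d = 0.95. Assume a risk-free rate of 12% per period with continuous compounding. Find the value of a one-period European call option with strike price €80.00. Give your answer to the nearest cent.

Risk-neutral probability p = (e^0.12 − 0.95)/(1.4 − 0.95) = 0.1775/0.4500 = 0.3944
Terminal stock prices: S_u = 105, S_d = 71.25
Terminal payoffs (S − K): max(25, 0) = 25, max(-8.75, 0) = 0
Node 0 (S = 75): V_0 = e^(−0.12)·[0.3944·25.0000 + 0.6056·0.0000] = 8.7459

€8.75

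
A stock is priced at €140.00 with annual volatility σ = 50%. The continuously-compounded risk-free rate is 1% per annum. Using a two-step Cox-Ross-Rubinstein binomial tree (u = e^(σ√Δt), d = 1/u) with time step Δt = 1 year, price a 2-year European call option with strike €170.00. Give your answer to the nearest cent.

CRR parameters: u = e^(σ√Δt) = e^(0.5·√1) = 1.6487, d = 1/u = 0.6065
Per-period rate: rΔt = 0.01·1 = 0.01, so R = e^0.01 = 1.0101
Risk-neutral probability p = (e^0.01 − 0.6065)/(1.6487 − 0.6065) = 0.4035/1.0422 = 0.3872
Terminal stock prices: S_uu = 380.6, S_ud = 140, S_dd = 51.5
Terminal payoffs (S − K): max(210.6, 0) = 210.6, max(-30, 0) = 0, max(-118.5, 0) = 0
Node u (S = 230.8): V_u = e^(−0.01)·[0.3872·210.5595 + 0.6128·0.0000] = 80.7141
Node d (S = 84.91): V_d = e^(−0.01)·[0.3872·0.0000 + 0.6128·0.0000] = 0.0000
Node 0 (S = 140): V_0 = e^(−0.01)·[0.3872·80.7141 + 0.6128·0.0000] = 30.9402

€30.94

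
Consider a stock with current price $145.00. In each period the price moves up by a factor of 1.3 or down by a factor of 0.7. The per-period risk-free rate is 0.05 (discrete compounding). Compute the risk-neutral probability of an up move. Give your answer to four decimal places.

p = 0.5833

Risk-neutral probability p = (1 + 0.05 − 0.7)/(1.3 − 0.7) = 0.3500/0.6000 = 0.5833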